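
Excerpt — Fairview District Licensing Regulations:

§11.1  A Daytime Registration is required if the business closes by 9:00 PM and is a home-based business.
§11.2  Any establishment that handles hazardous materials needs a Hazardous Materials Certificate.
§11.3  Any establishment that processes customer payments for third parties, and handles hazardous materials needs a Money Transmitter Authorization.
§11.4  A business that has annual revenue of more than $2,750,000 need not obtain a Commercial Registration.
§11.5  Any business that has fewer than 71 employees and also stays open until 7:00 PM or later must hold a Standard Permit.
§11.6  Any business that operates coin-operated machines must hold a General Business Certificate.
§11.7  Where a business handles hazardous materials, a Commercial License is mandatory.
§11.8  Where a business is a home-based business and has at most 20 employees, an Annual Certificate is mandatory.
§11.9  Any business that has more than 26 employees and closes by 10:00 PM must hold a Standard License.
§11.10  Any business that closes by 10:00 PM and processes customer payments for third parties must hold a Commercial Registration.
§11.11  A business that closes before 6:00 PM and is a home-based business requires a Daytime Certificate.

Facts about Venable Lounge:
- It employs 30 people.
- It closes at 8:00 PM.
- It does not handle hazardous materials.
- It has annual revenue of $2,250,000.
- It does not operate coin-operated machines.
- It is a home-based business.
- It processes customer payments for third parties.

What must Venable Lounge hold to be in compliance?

Commercial Registration, Daytime Registration, Standard License, Standard Permit

§11.1 closes 8:00 PM, at/before 9:00 PM; is a home-based business → Daytime Registration required.
§11.2 does not handle hazardous materials → Hazardous Materials Certificate not required.
§11.3 processes customer payments for third parties; does not handle hazardous materials → Money Transmitter Authorization not required.
§11.4 revenue $2,250,000 ≤ $2,750,000 → Commercial Registration exemption does not apply.
§11.5 employees 30 < 71; closes 8:00 PM, after 7:00 PM → Standard Permit required.
§11.6 does not operate coin-operated machines → General Business Certificate not required.
§11.7 does not handle hazardous materials → Commercial License not required.
§11.8 is a home-based business; employees 30 > 20 → Annual Certificate not required.
§11.9 employees 30 > 26; closes 8:00 PM, at/before 10:00 PM → Standard License required.
§11.10 closes 8:00 PM, at/before 10:00 PM; processes customer payments for third parties → Commercial Registration required.
§11.11 closes 8:00 PM, after 6:00 PM; is a home-based business → Daytime Certificate not required.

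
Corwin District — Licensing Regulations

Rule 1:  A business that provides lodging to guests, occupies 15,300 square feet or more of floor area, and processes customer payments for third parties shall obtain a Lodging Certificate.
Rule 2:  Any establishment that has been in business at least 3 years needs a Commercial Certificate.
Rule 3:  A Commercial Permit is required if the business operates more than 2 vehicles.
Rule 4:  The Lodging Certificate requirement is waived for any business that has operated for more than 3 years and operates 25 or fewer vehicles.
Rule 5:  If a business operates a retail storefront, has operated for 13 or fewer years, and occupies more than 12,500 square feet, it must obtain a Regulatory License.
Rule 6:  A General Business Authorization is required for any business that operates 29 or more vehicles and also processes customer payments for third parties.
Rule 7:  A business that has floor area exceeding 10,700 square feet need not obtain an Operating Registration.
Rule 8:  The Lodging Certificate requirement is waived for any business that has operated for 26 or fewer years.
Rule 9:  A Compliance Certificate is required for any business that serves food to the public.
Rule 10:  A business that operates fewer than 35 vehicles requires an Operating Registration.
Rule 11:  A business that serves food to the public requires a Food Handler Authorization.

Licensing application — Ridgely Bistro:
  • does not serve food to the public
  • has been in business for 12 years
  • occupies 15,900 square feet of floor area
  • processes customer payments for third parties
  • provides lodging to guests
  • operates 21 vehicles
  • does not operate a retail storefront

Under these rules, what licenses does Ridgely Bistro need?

Rule 1: provides lodging to guests; floor area 15,900 square feet ≥ 15,300 square feet; processes customer payments for third parties → Lodging Certificate required.
Rule 2: years in business 12 ≥ 3 → Commercial Certificate required.
Rule 3: vehicles 21 > 2 → Commercial Permit required.
Rule 4: years in business 12 > 3; vehicles 21 ≤ 25 → exempt from Lodging Certificate.
Rule 5: does not operate a retail storefront; years in business 12 ≤ 13; floor area 15,900 square feet > 12,500 square feet → Regulatory License not required.
Rule 6: vehicles 21 < 29; processes customer payments for third parties → General Business Authorization not required.
Rule 7: floor area 15,900 square feet > 10,700 square feet → exempt from Operating Registration.
Rule 8: years in business 12 ≤ 26 → exempt from Lodging Certificate.
Rule 9: does not serve food to the public → Compliance Certificate not required.
Rule 10: vehicles 21 < 35 → Operating Registration required.
Rule 11: does not serve food to the public → Food Handler Authorization not required.

Commercial Certificate, Commercial Permit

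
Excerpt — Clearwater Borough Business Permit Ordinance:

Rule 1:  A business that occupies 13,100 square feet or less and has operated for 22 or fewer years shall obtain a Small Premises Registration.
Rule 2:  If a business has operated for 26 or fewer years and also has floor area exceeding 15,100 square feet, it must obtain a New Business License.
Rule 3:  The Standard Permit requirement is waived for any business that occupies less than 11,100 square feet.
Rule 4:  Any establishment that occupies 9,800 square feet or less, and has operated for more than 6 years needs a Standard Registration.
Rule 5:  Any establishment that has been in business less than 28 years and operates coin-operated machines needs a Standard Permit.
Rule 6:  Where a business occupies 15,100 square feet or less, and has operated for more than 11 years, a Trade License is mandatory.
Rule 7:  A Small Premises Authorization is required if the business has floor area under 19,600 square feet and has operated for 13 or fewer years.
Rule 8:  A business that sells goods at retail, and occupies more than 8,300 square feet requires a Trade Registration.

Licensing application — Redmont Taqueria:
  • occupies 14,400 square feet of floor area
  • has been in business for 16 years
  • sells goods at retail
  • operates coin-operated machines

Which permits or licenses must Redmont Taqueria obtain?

Standard Permit, Trade License, Trade Registration

Rule 1: floor area 14,400 square feet > 13,100 square feet; years in business 16 ≤ 22 → Small Premises Registration not required.
Rule 2: years in business 16 ≤ 26; floor area 14,400 square feet ≤ 15,100 square feet → New Business License not required.
Rule 3: floor area 14,400 square feet ≥ 11,100 square feet → Standard Permit exemption does not apply.
Rule 4: floor area 14,400 square feet > 9,800 square feet; years in business 16 > 6 → Standard Registration not required.
Rule 5: years in business 16 < 28; operates coin-operated machines → Standard Permit required.
Rule 6: floor area 14,400 square feet ≤ 15,100 square feet; years in business 16 > 11 → Trade License required.
Rule 7: floor area 14,400 square feet < 19,600 square feet; years in business 16 > 13 → Small Premises Authorization not required.
Rule 8: sells goods at retail; floor area 14,400 square feet > 8,300 square feet → Trade Registration required.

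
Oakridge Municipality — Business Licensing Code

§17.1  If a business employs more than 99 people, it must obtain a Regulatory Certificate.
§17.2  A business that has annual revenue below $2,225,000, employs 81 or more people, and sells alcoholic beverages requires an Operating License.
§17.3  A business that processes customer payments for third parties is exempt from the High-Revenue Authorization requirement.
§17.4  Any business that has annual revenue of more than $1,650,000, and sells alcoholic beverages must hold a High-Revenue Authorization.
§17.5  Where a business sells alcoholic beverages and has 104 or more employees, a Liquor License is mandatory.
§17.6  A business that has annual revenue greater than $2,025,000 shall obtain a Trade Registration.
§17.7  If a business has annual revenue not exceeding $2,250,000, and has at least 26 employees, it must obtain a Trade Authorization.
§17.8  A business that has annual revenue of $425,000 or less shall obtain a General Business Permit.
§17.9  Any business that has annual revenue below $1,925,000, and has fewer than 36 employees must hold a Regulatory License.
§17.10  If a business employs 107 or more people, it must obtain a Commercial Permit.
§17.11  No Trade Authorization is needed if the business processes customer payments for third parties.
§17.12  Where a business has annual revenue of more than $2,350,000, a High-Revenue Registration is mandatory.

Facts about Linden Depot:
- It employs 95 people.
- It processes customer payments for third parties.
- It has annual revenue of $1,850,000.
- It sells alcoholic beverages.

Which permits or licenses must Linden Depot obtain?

Operating License

§17.1 employees 95 ≤ 99 → Regulatory Certificate not required.
§17.2 revenue $1,850,000 < $2,225,000; employees 95 ≥ 81; sells alcoholic beverages → Operating License required.
§17.3 processes customer payments for third parties → exempt from High-Revenue Authorization.
§17.4 revenue $1,850,000 > $1,650,000; sells alcoholic beverages → High-Revenue Authorization required.
§17.5 sells alcoholic beverages; employees 95 < 104 → Liquor License not required.
§17.6 revenue $1,850,000 ≤ $2,025,000 → Trade Registration not required.
§17.7 revenue $1,850,000 ≤ $2,250,000; employees 95 ≥ 26 → Trade Authorization required.
§17.8 revenue $1,850,000 > $425,000 → General Business Permit not required.
§17.9 revenue $1,850,000 < $1,925,000; employees 95 ≥ 36 → Regulatory License not required.
§17.10 employees 95 < 107 → Commercial Permit not required.
§17.11 processes customer payments for third parties → exempt from Trade Authorization.
§17.12 revenue $1,850,000 ≤ $2,350,000 → High-Revenue Registration not required.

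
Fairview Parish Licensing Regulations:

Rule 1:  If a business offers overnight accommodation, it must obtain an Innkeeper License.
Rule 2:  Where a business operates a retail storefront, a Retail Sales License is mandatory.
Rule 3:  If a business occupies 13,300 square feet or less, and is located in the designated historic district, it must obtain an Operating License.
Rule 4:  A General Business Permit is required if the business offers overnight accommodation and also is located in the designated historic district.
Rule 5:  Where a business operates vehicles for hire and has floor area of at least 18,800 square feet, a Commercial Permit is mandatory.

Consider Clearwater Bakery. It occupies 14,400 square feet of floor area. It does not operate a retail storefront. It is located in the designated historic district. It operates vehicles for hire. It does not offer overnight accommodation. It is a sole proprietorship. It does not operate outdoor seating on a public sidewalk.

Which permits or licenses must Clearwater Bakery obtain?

None

Rule 1: does not offer overnight accommodation → Innkeeper License not required.
Rule 2: does not operate a retail storefront → Retail Sales License not required.
Rule 3: floor area 14,400 square feet > 13,300 square feet; is located in the designated historic district → Operating License not required.
Rule 4: does not offer overnight accommodation; is located in the designated historic district → General Business Permit not required.
Rule 5: operates vehicles for hire; floor area 14,400 square feet < 18,800 square feet → Commercial Permit not required.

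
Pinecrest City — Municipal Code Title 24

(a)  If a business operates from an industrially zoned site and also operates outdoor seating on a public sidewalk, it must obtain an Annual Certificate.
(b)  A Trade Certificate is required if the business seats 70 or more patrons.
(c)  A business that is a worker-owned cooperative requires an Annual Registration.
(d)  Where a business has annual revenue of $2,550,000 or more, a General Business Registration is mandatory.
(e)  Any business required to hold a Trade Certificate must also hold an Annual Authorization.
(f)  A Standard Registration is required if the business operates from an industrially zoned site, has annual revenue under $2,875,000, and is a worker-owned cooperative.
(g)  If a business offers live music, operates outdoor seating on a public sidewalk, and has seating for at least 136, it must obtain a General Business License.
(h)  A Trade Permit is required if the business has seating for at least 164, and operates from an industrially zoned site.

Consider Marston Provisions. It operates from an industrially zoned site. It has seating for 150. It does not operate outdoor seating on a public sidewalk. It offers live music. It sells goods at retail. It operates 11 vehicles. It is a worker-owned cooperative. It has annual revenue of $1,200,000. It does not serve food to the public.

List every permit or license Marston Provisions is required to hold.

(a) operates from an industrially zoned site; does not operate outdoor seating on a public sidewalk → Annual Certificate not required.
(b) seating 150 ≥ 70 → Trade Certificate required.
(c) is a worker-owned cooperative → Annual Registration required.
(d) revenue $1,200,000 < $2,550,000 → General Business Registration not required.
(e) Trade Certificate is required → Annual Authorization also required.
(f) operates from an industrially zoned site; revenue $1,200,000 < $2,875,000; is a worker-owned cooperative → Standard Registration required.
(g) offers live music; does not operate outdoor seating on a public sidewalk; seating 150 ≥ 136 → General Business License not required.
(h) seating 150 < 164; operates from an industrially zoned site → Trade Permit not required.

Annual Authorization, Annual Registration, Standard Registration, Trade Certificate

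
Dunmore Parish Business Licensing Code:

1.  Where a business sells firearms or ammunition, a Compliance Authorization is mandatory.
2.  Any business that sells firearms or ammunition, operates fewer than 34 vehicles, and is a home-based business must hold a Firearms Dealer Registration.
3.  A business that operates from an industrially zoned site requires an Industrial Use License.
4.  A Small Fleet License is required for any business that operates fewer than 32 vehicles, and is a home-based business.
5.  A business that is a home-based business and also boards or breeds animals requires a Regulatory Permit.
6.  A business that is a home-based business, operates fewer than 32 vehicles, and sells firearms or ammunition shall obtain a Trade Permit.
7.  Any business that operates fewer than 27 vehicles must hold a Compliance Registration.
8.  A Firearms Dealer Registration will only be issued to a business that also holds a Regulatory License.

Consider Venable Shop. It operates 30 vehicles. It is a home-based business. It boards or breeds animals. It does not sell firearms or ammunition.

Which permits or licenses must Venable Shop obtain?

Regulatory Permit, Small Fleet License

1. does not sell firearms or ammunition → Compliance Authorization not required.
2. does not sell firearms or ammunition; vehicles 30 < 34; is a home-based business → Firearms Dealer Registration not required.
3. is a home-based business (not: operates from an industrially zoned site) → Industrial Use License not required.
4. vehicles 30 < 32; is a home-based business → Small Fleet License required.
5. is a home-based business; boards or breeds animals → Regulatory Permit required.
6. is a home-based business; vehicles 30 < 32; does not sell firearms or ammunition → Trade Permit not required.
7. vehicles 30 ≥ 27 → Compliance Registration not required.
8. Firearms Dealer Registration is not required → no effect.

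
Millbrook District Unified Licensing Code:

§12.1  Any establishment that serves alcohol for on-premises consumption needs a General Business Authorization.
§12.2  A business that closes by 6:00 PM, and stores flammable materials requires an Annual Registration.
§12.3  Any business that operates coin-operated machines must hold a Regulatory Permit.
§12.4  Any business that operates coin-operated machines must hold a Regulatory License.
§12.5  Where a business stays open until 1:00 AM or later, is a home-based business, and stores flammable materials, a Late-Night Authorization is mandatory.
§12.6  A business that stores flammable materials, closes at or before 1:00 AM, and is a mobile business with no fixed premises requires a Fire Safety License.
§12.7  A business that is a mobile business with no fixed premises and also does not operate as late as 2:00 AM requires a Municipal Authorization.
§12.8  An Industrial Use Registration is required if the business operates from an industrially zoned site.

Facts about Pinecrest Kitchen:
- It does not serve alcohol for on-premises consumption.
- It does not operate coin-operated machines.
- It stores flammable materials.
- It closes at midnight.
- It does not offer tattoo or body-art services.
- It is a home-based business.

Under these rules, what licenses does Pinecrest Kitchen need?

None

§12.1 does not serve alcohol for on-premises consumption → General Business Authorization not required.
§12.2 closes midnight, after 6:00 PM; stores flammable materials → Annual Registration not required.
§12.3 does not operate coin-operated machines → Regulatory Permit not required.
§12.4 does not operate coin-operated machines → Regulatory License not required.
§12.5 closes midnight, at/before 1:00 AM; is a home-based business; stores flammable materials → Late-Night Authorization not required.
§12.6 stores flammable materials; closes midnight, at/before 1:00 AM; is a home-based business (not: is a mobile business with no fixed premises) → Fire Safety License not required.
§12.7 is a home-based business (not: is a mobile business with no fixed premises); closes midnight, at/before 2:00 AM → Municipal Authorization not required.
§12.8 is a home-based business (not: operates from an industrially zoned site) → Industrial Use Registration not required.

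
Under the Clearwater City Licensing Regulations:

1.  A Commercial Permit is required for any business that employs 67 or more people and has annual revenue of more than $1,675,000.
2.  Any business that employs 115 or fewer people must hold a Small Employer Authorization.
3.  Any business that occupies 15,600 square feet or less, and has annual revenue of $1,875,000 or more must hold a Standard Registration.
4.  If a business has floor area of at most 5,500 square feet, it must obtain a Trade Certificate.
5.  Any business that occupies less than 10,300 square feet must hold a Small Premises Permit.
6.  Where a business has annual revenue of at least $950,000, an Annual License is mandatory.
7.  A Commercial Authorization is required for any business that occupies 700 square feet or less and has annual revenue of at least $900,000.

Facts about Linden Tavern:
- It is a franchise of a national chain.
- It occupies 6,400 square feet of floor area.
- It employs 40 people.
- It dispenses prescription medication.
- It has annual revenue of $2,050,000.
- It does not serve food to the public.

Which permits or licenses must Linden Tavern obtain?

1. employees 40 < 67; revenue $2,050,000 > $1,675,000 → Commercial Permit not required.
2. employees 40 ≤ 115 → Small Employer Authorization required.
3. floor area 6,400 square feet ≤ 15,600 square feet; revenue $2,050,000 ≥ $1,875,000 → Standard Registration required.
4. floor area 6,400 square feet > 5,500 square feet → Trade Certificate not required.
5. floor area 6,400 square feet < 10,300 square feet → Small Premises Permit required.
6. revenue $2,050,000 ≥ $950,000 → Annual License required.
7. floor area 6,400 square feet > 700 square feet; revenue $2,050,000 ≥ $900,000 → Commercial Authorization not required.

Annual License, Small Employer Authorization, Small Premises Permit, Standard Registration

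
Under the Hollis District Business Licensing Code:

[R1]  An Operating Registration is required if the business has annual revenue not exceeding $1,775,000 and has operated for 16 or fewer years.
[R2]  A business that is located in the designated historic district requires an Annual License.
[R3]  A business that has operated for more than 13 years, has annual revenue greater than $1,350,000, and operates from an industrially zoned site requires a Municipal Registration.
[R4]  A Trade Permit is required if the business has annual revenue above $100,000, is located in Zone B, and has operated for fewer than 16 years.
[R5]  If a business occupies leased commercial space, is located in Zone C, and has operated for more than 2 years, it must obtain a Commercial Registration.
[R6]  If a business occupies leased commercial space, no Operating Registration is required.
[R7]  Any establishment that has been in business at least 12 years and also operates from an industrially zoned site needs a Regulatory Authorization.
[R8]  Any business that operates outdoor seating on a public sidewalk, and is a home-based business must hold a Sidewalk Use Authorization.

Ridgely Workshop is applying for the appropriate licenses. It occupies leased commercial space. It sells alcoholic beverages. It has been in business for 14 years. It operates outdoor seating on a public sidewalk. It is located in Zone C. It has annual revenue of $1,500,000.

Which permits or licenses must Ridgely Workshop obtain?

[R1] revenue $1,500,000 ≤ $1,775,000; years in business 14 ≤ 16 → Operating Registration required.
[R2] is located in Zone C (not: is located in the designated historic district) → Annual License not required.
[R3] years in business 14 > 13; revenue $1,500,000 > $1,350,000; occupies leased commercial space (not: operates from an industrially zoned site) → Municipal Registration not required.
[R4] revenue $1,500,000 > $100,000; is located in Zone C (not: is located in Zone B); years in business 14 < 16 → Trade Permit not required.
[R5] occupies leased commercial space; is located in Zone C; years in business 14 > 2 → Commercial Registration required.
[R6] occupies leased commercial space → exempt from Operating Registration.
[R7] years in business 14 ≥ 12; occupies leased commercial space (not: operates from an industrially zoned site) → Regulatory Authorization not required.
[R8] operates outdoor seating on a public sidewalk; occupies leased commercial space (not: is a home-based business) → Sidewalk Use Authorization not required.

Commercial Registration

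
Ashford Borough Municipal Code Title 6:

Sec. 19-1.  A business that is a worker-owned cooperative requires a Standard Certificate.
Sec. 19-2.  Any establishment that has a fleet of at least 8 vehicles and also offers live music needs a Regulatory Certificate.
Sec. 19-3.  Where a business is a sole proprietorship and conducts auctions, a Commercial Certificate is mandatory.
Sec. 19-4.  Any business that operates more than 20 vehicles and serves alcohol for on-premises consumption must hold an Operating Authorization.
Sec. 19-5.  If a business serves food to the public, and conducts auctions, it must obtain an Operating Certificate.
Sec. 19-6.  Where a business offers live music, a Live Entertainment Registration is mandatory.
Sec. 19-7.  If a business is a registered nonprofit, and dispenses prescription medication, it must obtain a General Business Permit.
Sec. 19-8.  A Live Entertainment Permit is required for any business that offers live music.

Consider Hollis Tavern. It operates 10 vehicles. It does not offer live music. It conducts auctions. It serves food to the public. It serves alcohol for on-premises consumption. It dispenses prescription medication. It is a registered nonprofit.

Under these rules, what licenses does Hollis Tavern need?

General Business Permit, Operating Certificate

Sec. 19-1. is a registered nonprofit (not: is a worker-owned cooperative) → Standard Certificate not required.
Sec. 19-2. vehicles 10 ≥ 8; does not offer live music → Regulatory Certificate not required.
Sec. 19-3. is a registered nonprofit (not: is a sole proprietorship); conducts auctions → Commercial Certificate not required.
Sec. 19-4. vehicles 10 ≤ 20; serves alcohol for on-premises consumption → Operating Authorization not required.
Sec. 19-5. serves food to the public; conducts auctions → Operating Certificate required.
Sec. 19-6. does not offer live music → Live Entertainment Registration not required.
Sec. 19-7. is a registered nonprofit; dispenses prescription medication → General Business Permit required.
Sec. 19-8. does not offer live music → Live Entertainment Permit not required.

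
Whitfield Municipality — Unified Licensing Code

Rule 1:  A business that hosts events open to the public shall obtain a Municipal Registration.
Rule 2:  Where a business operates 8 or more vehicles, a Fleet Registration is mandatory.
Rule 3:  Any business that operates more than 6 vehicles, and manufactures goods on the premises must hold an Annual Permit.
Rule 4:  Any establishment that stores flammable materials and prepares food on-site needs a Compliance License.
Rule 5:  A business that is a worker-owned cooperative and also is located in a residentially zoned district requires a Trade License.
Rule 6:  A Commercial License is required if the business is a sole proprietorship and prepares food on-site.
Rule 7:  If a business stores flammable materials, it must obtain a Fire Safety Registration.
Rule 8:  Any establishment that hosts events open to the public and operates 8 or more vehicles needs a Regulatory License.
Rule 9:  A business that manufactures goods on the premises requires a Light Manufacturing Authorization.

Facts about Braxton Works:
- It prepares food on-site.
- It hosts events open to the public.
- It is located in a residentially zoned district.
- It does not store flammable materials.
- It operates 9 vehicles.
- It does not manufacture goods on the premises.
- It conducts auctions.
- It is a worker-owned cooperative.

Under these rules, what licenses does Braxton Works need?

Fleet Registration, Municipal Registration, Regulatory License, Trade License

Rule 1: hosts events open to the public → Municipal Registration required.
Rule 2: vehicles 9 ≥ 8 → Fleet Registration required.
Rule 3: vehicles 9 > 6; does not manufacture goods on the premises → Annual Permit not required.
Rule 4: does not store flammable materials; prepares food on-site → Compliance License not required.
Rule 5: is a worker-owned cooperative; is located in a residentially zoned district → Trade License required.
Rule 6: is a worker-owned cooperative (not: is a sole proprietorship); prepares food on-site → Commercial License not required.
Rule 7: does not store flammable materials → Fire Safety Registration not required.
Rule 8: hosts events open to the public; vehicles 9 ≥ 8 → Regulatory License required.
Rule 9: does not manufacture goods on the premises → Light Manufacturing Authorization not required.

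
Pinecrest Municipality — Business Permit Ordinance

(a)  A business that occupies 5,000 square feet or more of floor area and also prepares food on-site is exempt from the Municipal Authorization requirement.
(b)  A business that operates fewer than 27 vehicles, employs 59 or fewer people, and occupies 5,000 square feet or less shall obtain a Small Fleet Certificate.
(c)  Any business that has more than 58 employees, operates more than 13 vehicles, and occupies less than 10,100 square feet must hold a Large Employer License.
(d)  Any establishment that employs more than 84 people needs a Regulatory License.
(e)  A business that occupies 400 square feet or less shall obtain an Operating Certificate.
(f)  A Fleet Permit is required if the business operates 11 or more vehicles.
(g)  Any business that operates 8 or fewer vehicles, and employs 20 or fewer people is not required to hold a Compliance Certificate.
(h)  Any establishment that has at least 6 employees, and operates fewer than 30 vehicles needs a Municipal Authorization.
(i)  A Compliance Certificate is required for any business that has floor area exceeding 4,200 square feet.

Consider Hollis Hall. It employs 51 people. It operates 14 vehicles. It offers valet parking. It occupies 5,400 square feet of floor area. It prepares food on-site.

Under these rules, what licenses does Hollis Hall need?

Compliance Certificate, Fleet Permit

(a) floor area 5,400 square feet ≥ 5,000 square feet; prepares food on-site → exempt from Municipal Authorization.
(b) vehicles 14 < 27; employees 51 ≤ 59; floor area 5,400 square feet > 5,000 square feet → Small Fleet Certificate not required.
(c) employees 51 ≤ 58; vehicles 14 > 13; floor area 5,400 square feet < 10,100 square feet → Large Employer License not required.
(d) employees 51 ≤ 84 → Regulatory License not required.
(e) floor area 5,400 square feet > 400 square feet → Operating Certificate not required.
(f) vehicles 14 ≥ 11 → Fleet Permit required.
(g) vehicles 14 > 8; employees 51 > 20 → Compliance Certificate exemption does not apply.
(h) employees 51 ≥ 6; vehicles 14 < 30 → Municipal Authorization required.
(i) floor area 5,400 square feet > 4,200 square feet → Compliance Certificate required.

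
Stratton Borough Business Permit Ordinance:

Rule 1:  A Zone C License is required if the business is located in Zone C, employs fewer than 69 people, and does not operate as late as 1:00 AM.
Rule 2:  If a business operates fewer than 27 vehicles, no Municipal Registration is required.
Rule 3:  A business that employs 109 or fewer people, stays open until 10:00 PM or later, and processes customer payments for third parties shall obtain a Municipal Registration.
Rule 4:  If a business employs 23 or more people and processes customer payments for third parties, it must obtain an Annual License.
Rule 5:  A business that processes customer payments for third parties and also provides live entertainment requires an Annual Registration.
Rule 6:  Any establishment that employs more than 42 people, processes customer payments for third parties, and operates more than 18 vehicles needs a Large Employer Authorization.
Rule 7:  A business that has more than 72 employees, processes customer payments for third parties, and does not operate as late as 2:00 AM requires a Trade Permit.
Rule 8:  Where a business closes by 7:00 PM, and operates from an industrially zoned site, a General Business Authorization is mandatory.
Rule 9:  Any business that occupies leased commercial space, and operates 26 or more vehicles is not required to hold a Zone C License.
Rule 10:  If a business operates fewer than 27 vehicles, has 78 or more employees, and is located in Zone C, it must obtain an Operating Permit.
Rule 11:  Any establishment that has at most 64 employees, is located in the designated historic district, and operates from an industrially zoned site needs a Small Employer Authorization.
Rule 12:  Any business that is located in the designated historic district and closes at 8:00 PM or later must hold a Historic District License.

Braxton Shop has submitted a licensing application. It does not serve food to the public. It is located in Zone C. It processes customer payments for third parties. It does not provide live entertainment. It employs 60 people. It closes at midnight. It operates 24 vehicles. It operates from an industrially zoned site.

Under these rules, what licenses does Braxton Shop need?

Annual License, Large Employer Authorization, Zone C License

Rule 1: is located in Zone C; employees 60 < 69; closes midnight, at/before 1:00 AM → Zone C License required.
Rule 2: vehicles 24 < 27 → exempt from Municipal Registration.
Rule 3: employees 60 ≤ 109; closes midnight, after 10:00 PM; processes customer payments for third parties → Municipal Registration required.
Rule 4: employees 60 ≥ 23; processes customer payments for third parties → Annual License required.
Rule 5: processes customer payments for third parties; does not provide live entertainment → Annual Registration not required.
Rule 6: employees 60 > 42; processes customer payments for third parties; vehicles 24 > 18 → Large Employer Authorization required.
Rule 7: employees 60 ≤ 72; processes customer payments for third parties; closes midnight, at/before 2:00 AM → Trade Permit not required.
Rule 8: closes midnight, after 7:00 PM; operates from an industrially zoned site → General Business Authorization not required.
Rule 9: operates from an industrially zoned site (not: occupies leased commercial space); vehicles 24 < 26 → Zone C License exemption does not apply.
Rule 10: vehicles 24 < 27; employees 60 < 78; is located in Zone C → Operating Permit not required.
Rule 11: employees 60 ≤ 64; is located in Zone C (not: is located in the designated historic district); operates from an industrially zoned site → Small Employer Authorization not required.
Rule 12: is located in Zone C (not: is located in the designated historic district); closes midnight, after 8:00 PM → Historic District License not required.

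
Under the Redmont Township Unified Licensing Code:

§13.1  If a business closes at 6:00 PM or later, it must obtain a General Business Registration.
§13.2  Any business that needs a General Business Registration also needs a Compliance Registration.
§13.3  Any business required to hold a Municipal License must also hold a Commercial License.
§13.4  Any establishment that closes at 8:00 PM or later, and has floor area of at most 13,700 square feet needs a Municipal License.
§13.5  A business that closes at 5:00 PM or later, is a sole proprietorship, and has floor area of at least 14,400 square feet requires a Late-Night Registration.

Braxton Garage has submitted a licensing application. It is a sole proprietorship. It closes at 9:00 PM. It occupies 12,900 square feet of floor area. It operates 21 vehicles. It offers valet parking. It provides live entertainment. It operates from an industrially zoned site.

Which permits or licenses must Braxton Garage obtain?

§13.1 closes 9:00 PM, after 6:00 PM → General Business Registration required.
§13.2 General Business Registration is required → Compliance Registration also required.
§13.3 Municipal License is required → Commercial License also required.
§13.4 closes 9:00 PM, after 8:00 PM; floor area 12,900 square feet ≤ 13,700 square feet → Municipal License required.
§13.5 closes 9:00 PM, after 5:00 PM; is a sole proprietorship; floor area 12,900 square feet < 14,400 square feet → Late-Night Registration not required.

Commercial License, Compliance Registration, General Business Registration, Municipal License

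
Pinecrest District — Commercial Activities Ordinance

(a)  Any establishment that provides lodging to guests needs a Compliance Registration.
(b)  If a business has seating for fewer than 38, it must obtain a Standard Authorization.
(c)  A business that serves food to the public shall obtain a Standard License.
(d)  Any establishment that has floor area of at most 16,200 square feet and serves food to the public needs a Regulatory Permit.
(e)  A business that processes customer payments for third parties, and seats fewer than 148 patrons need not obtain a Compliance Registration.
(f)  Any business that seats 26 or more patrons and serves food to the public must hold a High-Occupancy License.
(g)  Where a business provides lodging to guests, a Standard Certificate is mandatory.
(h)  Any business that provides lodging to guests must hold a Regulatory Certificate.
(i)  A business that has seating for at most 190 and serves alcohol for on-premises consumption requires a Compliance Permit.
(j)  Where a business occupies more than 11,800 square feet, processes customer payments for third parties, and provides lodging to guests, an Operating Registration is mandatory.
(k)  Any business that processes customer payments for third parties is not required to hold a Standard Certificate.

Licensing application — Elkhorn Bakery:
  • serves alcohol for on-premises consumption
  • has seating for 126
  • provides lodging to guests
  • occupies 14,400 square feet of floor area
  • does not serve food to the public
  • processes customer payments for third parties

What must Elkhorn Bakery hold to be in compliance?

(a) provides lodging to guests → Compliance Registration required.
(b) seating 126 ≥ 38 → Standard Authorization not required.
(c) does not serve food to the public → Standard License not required.
(d) floor area 14,400 square feet ≤ 16,200 square feet; does not serve food to the public → Regulatory Permit not required.
(e) processes customer payments for third parties; seating 126 < 148 → exempt from Compliance Registration.
(f) seating 126 ≥ 26; does not serve food to the public → High-Occupancy License not required.
(g) provides lodging to guests → Standard Certificate required.
(h) provides lodging to guests → Regulatory Certificate required.
(i) seating 126 ≤ 190; serves alcohol for on-premises consumption → Compliance Permit required.
(j) floor area 14,400 square feet > 11,800 square feet; processes customer payments for third parties; provides lodging to guests → Operating Registration required.
(k) processes customer payments for third parties → exempt from Standard Certificate.

Compliance Permit, Operating Registration, Regulatory Certificate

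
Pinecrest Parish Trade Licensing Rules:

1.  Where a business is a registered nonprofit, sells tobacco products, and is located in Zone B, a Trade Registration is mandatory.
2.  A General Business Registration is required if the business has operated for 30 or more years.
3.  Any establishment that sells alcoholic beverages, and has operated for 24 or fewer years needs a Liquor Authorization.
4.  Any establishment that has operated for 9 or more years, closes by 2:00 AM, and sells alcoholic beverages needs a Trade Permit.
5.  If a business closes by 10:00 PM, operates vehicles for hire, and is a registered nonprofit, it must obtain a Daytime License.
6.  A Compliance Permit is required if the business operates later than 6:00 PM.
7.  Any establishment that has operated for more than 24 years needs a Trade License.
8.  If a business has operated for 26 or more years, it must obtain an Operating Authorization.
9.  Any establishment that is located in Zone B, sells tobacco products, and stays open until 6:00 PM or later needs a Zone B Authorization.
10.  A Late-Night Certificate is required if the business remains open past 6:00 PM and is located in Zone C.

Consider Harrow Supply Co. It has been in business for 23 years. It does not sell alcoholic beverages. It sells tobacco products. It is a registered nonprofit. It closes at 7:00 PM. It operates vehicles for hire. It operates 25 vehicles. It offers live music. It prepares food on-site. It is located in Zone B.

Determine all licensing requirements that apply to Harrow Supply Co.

Compliance Permit, Daytime License, Trade Registration, Zone B Authorization

1. is a registered nonprofit; sells tobacco products; is located in Zone B → Trade Registration required.
2. years in business 23 < 30 → General Business Registration not required.
3. does not sell alcoholic beverages; years in business 23 ≤ 24 → Liquor Authorization not required.
4. years in business 23 ≥ 9; closes 7:00 PM, at/before 2:00 AM; does not sell alcoholic beverages → Trade Permit not required.
5. closes 7:00 PM, at/before 10:00 PM; operates vehicles for hire; is a registered nonprofit → Daytime License required.
6. closes 7:00 PM, after 6:00 PM → Compliance Permit required.
7. years in business 23 ≤ 24 → Trade License not required.
8. years in business 23 < 26 → Operating Authorization not required.
9. is located in Zone B; sells tobacco products; closes 7:00 PM, after 6:00 PM → Zone B Authorization required.
10. closes 7:00 PM, after 6:00 PM; is located in Zone B (not: is located in Zone C) → Late-Night Certificate not required.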